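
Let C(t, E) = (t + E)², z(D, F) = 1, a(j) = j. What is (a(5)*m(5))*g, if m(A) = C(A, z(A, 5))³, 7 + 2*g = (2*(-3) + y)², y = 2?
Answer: 1049760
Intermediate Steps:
C(t, E) = (E + t)²
g = 9/2 (g = -7/2 + (2*(-3) + 2)²/2 = -7/2 + (-6 + 2)²/2 = -7/2 + (½)*(-4)² = -7/2 + (½)*16 = -7/2 + 8 = 9/2 ≈ 4.5000)
m(A) = (1 + A)⁶ (m(A) = ((1 + A)²)³ = (1 + A)⁶)
(a(5)*m(5))*g = (5*(1 + 5)⁶)*(9/2) = (5*6⁶)*(9/2) = (5*46656)*(9/2) = 233280*(9/2) = 1049760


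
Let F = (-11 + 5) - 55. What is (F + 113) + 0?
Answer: 52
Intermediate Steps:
F = -61 (F = -6 - 55 = -61)
(F + 113) + 0 = (-61 + 113) + 0 = 52 + 0 = 52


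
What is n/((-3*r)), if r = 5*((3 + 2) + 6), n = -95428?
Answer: 95428/165 ≈ 578.35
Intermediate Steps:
r = 55 (r = 5*(5 + 6) = 5*11 = 55)
n/((-3*r)) = -95428/((-3*55)) = -95428/(-165) = -95428*(-1/165) = 95428/165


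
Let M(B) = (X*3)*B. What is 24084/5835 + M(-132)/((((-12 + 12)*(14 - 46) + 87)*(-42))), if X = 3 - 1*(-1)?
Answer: 1800844/394835 ≈ 4.5610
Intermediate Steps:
X = 4 (X = 3 + 1 = 4)
M(B) = 12*B (M(B) = (4*3)*B = 12*B)
24084/5835 + M(-132)/((((-12 + 12)*(14 - 46) + 87)*(-42))) = 24084/5835 + (12*(-132))/((((-12 + 12)*(14 - 46) + 87)*(-42))) = 24084*(1/5835) - 1584*(-1/(42*(0*(-32) + 87))) = 8028/1945 - 1584*(-1/(42*(0 + 87))) = 8028/1945 - 1584/(87*(-42)) = 8028/1945 - 1584/(-3654) = 8028/1945 - 1584*(-1/3654) = 8028/1945 + 88/203 = 1800844/394835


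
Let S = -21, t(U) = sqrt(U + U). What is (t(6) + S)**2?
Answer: 453 - 84*sqrt(3) ≈ 307.51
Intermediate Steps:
t(U) = sqrt(2)*sqrt(U) (t(U) = sqrt(2*U) = sqrt(2)*sqrt(U))
(t(6) + S)**2 = (sqrt(2)*sqrt(6) - 21)**2 = (2*sqrt(3) - 21)**2 = (-21 + 2*sqrt(3))**2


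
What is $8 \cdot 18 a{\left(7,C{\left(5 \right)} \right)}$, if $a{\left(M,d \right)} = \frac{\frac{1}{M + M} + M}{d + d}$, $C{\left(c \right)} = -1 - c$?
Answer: $- \frac{594}{7} \approx -84.857$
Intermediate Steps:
$a{\left(M,d \right)} = \frac{M + \frac{1}{2 M}}{2 d}$ ($a{\left(M,d \right)} = \frac{\frac{1}{2 M} + M}{2 d} = \left(\frac{1}{2 M} + M\right) \frac{1}{2 d} = \left(M + \frac{1}{2 M}\right) \frac{1}{2 d} = \frac{M + \frac{1}{2 M}}{2 d}$)
$8 \cdot 18 a{\left(7,C{\left(5 \right)} \right)} = 8 \cdot 18 \frac{1 + 2 \cdot 7^{2}}{4 \cdot 7 \left(-1 - 5\right)} = 144 \cdot \frac{1}{4} \cdot \frac{1}{7} \frac{1}{-1 - 5} \left(1 + 2 \cdot 49\right) = 144 \cdot \frac{1}{4} \cdot \frac{1}{7} \frac{1}{-6} \left(1 + 98\right) = 144 \cdot \frac{1}{4} \cdot \frac{1}{7} \left(- \frac{1}{6}\right) 99 = 144 \left(- \frac{33}{56}\right) = - \frac{594}{7}$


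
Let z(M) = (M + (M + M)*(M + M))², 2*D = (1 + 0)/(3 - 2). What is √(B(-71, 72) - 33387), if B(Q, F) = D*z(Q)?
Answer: 25*√1291718/2 ≈ 14207.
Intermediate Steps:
D = ½ (D = ((1 + 0)/(3 - 2))/2 = (1/1)/2 = (1*1)/2 = (½)*1 = ½ ≈ 0.50000)
z(M) = (M + 4*M²)² (z(M) = (M + (2*M)*(2*M))² = (M + 4*M²)²)
B(Q, F) = Q²*(1 + 4*Q)²/2 (B(Q, F) = (Q²*(1 + 4*Q)²)/2 = Q²*(1 + 4*Q)²/2)
√(B(-71, 72) - 33387) = √((½)*(-71)²*(1 + 4*(-71))² - 33387) = √((½)*5041*(1 - 284)² - 33387) = √((½)*5041*(-283)² - 33387) = √((½)*5041*80089 - 33387) = √(403728649/2 - 33387) = √(403661875/2) = 25*√1291718/2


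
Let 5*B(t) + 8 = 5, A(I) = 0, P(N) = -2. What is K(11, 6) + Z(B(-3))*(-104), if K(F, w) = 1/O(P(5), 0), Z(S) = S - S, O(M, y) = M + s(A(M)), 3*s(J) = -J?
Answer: -½ ≈ -0.50000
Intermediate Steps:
s(J) = -J/3 (s(J) = (-J)/3 = -J/3)
B(t) = -⅗ (B(t) = -8/5 + (⅕)*5 = -8/5 + 1 = -⅗)
O(M, y) = M (O(M, y) = M - ⅓*0 = M + 0 = M)
Z(S) = 0
K(F, w) = -½ (K(F, w) = 1/(-2) = -½)
K(11, 6) + Z(B(-3))*(-104) = -½ + 0*(-104) = -½ + 0 = -½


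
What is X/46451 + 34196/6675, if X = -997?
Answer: 1581783421/310060425 ≈ 5.1015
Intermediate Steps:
X/46451 + 34196/6675 = -997/46451 + 34196/6675 = 1581783421/310060425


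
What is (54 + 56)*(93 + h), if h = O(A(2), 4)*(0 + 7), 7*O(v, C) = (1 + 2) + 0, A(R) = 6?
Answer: 10560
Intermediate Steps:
O(v, C) = 3/7 (O(v, C) = ((1 + 2) + 0)/7 = (3 + 0)/7 = (1/7)*3 = 3/7)
h = 3 (h = 3*(0 + 7)/7 = (3/7)*7 = 3)
(54 + 56)*(93 + h) = (54 + 56)*(93 + 3) = 110*96 = 10560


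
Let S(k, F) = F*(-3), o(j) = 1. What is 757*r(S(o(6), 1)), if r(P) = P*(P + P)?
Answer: 13626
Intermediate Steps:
S(k, F) = -3*F
r(P) = 2*P² (r(P) = P*(2*P) = 2*P²)
757*r(S(o(6), 1)) = 757*(2*(-3*1)²) = 757*(2*(-3)²) = 757*(2*9) = 757*18 = 13626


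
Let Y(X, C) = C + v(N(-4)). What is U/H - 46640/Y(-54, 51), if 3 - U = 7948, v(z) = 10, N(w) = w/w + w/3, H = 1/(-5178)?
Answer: 2509445170/61 ≈ 4.1138e+7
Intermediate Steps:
H = -1/5178 ≈ -0.00019312
N(w) = 1 + w/3 (N(w) = 1 + w*(1/3) = 1 + w/3)
Y(X, C) = 10 + C (Y(X, C) = C + 10 = 10 + C)
U = -7945 (U = 3 - 1*7948 = 3 - 7948 = -7945)
U/H - 46640/Y(-54, 51) = -7945/(-1/5178) - 46640/(10 + 51) = -7945*(-5178) - 46640/61 = 41139210 - 46640*1/61 = 41139210 - 46640/61 = 2509445170/61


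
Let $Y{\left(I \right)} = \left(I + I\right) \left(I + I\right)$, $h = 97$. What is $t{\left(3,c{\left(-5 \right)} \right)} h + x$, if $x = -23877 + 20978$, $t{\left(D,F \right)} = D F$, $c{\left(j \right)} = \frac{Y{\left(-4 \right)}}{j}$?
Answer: $- \frac{33119}{5} \approx -6623.8$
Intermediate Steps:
$Y{\left(I \right)} = 4 I^{2}$ ($Y{\left(I \right)} = 2 I 2 I = 4 I^{2}$)
$c{\left(j \right)} = \frac{64}{j}$ ($c{\left(j \right)} = \frac{4 \left(-4\right)^{2}}{j} = \frac{4 \cdot 16}{j} = \frac{64}{j}$)
$x = -2899$
$t{\left(3,c{\left(-5 \right)} \right)} h + x = 3 \frac{64}{-5} \cdot 97 - 2899 = 3 \cdot 64 \left(- \frac{1}{5}\right) 97 - 2899 = 3 \left(- \frac{64}{5}\right) 97 - 2899 = \left(- \frac{192}{5}\right) 97 - 2899 = - \frac{18624}{5} - 2899 = - \frac{33119}{5}$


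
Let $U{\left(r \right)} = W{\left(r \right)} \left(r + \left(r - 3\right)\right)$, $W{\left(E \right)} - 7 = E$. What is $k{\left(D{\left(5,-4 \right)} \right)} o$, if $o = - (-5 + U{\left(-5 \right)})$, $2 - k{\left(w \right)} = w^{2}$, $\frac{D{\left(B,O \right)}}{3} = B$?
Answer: $-6913$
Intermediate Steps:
$W{\left(E \right)} = 7 + E$
$D{\left(B,O \right)} = 3 B$
$k{\left(w \right)} = 2 - w^{2}$
$U{\left(r \right)} = \left(-3 + 2 r\right) \left(7 + r\right)$ ($U{\left(r \right)} = \left(7 + r\right) \left(r + \left(r - 3\right)\right) = \left(7 + r\right) \left(r + \left(-3 + r\right)\right) = \left(7 + r\right) \left(-3 + 2 r\right) = \left(-3 + 2 r\right) \left(7 + r\right)$)
$o = 31$ ($o = - (-5 + \left(-3 + 2 \left(-5\right)\right) \left(7 - 5\right)) = - (-5 + \left(-3 - 10\right) 2) = - (-5 - 26) = \left(-1\right) \left(-31\right) = 31$)
$k{\left(D{\left(5,-4 \right)} \right)} o = \left(2 - \left(3 \cdot 5\right)^{2}\right) 31 = \left(2 - 15^{2}\right) 31 = \left(2 - 225\right) 31 = \left(-223\right) 31 = -6913$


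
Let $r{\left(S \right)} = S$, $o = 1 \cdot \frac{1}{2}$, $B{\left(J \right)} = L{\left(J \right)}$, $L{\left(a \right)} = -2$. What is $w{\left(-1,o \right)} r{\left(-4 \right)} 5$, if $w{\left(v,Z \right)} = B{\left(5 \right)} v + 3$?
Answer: $-100$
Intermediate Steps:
$B{\left(J \right)} = -2$
$o = \frac{1}{2}$ ($o = 1 \cdot \frac{1}{2} = \frac{1}{2} \approx 0.5$)
$w{\left(v,Z \right)} = 3 - 2 v$ ($w{\left(v,Z \right)} = - 2 v + 3 = 3 - 2 v$)
$w{\left(-1,o \right)} r{\left(-4 \right)} 5 = \left(3 - -2\right) \left(-4\right) 5 = \left(3 + 2\right) \left(-4\right) 5 = 5 \left(-4\right) 5 = \left(-20\right) 5 = -100$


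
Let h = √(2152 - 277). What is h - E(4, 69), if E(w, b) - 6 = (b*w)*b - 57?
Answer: -18993 + 25*√3 ≈ -18950.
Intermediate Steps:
E(w, b) = -51 + w*b² (E(w, b) = 6 + ((b*w)*b - 57) = 6 + (w*b² - 57) = 6 + (-57 + w*b²) = -51 + w*b²)
h = 25*√3 (h = √1875 = 25*√3 ≈ 43.301)
h - E(4, 69) = 25*√3 - (-51 + 4*69²) = 25*√3 - (-51 + 4*4761) = 25*√3 - (-51 + 19044) = 25*√3 - 1*18993 = 25*√3 - 18993 = -18993 + 25*√3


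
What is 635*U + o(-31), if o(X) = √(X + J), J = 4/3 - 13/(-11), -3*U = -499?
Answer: 316865/3 + 2*I*√7755/33 ≈ 1.0562e+5 + 5.3371*I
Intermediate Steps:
U = 499/3 (U = -⅓*(-499) = 499/3 ≈ 166.33)
J = 83/33 (J = 4*(⅓) - 13*(-1/11) = 4/3 + 13/11 = 83/33 ≈ 2.5152)
o(X) = √(83/33 + X) (o(X) = √(X + 83/33) = √(83/33 + X))
635*U + o(-31) = 635*(499/3) + √(2739 + 1089*(-31))/33 = 316865/3 + √(2739 - 33759)/33 = 316865/3 + √(-31020)/33 = 316865/3 + (2*I*√7755)/33 = 316865/3 + 2*I*√7755/33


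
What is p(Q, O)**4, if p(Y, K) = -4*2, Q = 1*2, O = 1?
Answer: 4096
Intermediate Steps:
Q = 2
p(Y, K) = -8
p(Q, O)**4 = (-8)**4 = 4096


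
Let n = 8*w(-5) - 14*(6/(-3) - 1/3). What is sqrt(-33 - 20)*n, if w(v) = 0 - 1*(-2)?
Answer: 146*I*sqrt(53)/3 ≈ 354.3*I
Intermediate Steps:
w(v) = 2 (w(v) = 0 + 2 = 2)
n = 146/3 (n = 8*2 - 14*(6/(-3) - 1/3) = 16 - 14*(6*(-1/3) - 1*1/3) = 16 - 14*(-2 - 1/3) = 16 - 14*(-7/3) = 16 + 98/3 = 146/3 ≈ 48.667)
sqrt(-33 - 20)*n = sqrt(-33 - 20)*(146/3) = sqrt(-53)*(146/3) = (I*sqrt(53))*(146/3) = 146*I*sqrt(53)/3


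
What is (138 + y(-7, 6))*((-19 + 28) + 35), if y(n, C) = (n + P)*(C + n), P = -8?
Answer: 6732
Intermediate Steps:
y(n, C) = (-8 + n)*(C + n) (y(n, C) = (n - 8)*(C + n) = (-8 + n)*(C + n))
(138 + y(-7, 6))*((-19 + 28) + 35) = (138 + ((-7)² - 8*6 - 8*(-7) + 6*(-7)))*((-19 + 28) + 35) = (138 + (49 - 48 + 56 - 42))*(9 + 35) = (138 + 15)*44 = 153*44 = 6732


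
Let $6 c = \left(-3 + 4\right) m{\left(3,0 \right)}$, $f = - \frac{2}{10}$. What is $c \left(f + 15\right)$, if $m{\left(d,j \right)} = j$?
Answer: $0$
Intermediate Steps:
$f = - \frac{1}{5}$ ($f = \left(-2\right) \frac{1}{10} = - \frac{1}{5} \approx -0.2$)
$c = 0$ ($c = \frac{\left(-3 + 4\right) 0}{6} = \frac{1 \cdot 0}{6} = \frac{1}{6} \cdot 0 = 0$)
$c \left(f + 15\right) = 0 \left(- \frac{1}{5} + 15\right) = 0 \cdot \frac{74}{5} = 0$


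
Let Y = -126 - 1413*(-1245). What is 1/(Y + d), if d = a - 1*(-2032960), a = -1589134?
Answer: 1/2202885 ≈ 4.5395e-7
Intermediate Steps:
Y = 1759059 (Y = -126 + 1759185 = 1759059)
d = 443826 (d = -1589134 - 1*(-2032960) = -1589134 + 2032960 = 443826)
1/(Y + d) = 1/(1759059 + 443826) = 1/2202885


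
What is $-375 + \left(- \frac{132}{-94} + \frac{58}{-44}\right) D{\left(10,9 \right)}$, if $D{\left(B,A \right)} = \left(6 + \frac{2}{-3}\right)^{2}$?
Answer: $- \frac{1733483}{4653} \approx -372.55$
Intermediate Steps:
$D{\left(B,A \right)} = \frac{256}{9}$ ($D{\left(B,A \right)} = \left(6 + 2 \left(- \frac{1}{3}\right)\right)^{2} = \left(6 - \frac{2}{3}\right)^{2} = \left(\frac{16}{3}\right)^{2} = \frac{256}{9}$)
$-375 + \left(- \frac{132}{-94} + \frac{58}{-44}\right) D{\left(10,9 \right)} = -375 + \left(- \frac{132}{-94} + \frac{58}{-44}\right) \frac{256}{9} = -375 + \left(\left(-132\right) \left(- \frac{1}{94}\right) + 58 \left(- \frac{1}{44}\right)\right) \frac{256}{9} = -375 + \left(\frac{66}{47} - \frac{29}{22}\right) \frac{256}{9} = -375 + \frac{89}{1034} \cdot \frac{256}{9} = -375 + \frac{11392}{4653} = - \frac{1733483}{4653}$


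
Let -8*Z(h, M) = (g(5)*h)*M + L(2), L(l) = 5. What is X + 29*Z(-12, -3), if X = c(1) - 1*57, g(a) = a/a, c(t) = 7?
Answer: -1589/8 ≈ -198.63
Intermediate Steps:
g(a) = 1
Z(h, M) = -5/8 - M*h/8 (Z(h, M) = -((1*h)*M + 5)/8 = -(h*M + 5)/8 = -(M*h + 5)/8 = -(5 + M*h)/8 = -5/8 - M*h/8)
X = -50 (X = 7 - 1*57 = 7 - 57 = -50)
X + 29*Z(-12, -3) = -50 + 29*(-5/8 - 1/8*(-3)*(-12)) = -50 + 29*(-5/8 - 9/2) = -50 + 29*(-41/8) = -50 - 1189/8 = -1589/8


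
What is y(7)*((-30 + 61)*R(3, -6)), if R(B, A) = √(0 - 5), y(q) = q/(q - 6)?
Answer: 217*I*√5 ≈ 485.23*I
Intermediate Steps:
y(q) = q/(-6 + q)
R(B, A) = I*√5 (R(B, A) = √(-5) = I*√5)
y(7)*((-30 + 61)*R(3, -6)) = (7/(-6 + 7))*((-30 + 61)*(I*√5)) = (7/1)*(31*(I*√5)) = (7*1)*(31*I*√5) = 7*(31*I*√5) = 217*I*√5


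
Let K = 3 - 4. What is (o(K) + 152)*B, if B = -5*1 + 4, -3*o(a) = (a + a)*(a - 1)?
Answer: -452/3 ≈ -150.67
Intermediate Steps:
K = -1
o(a) = -2*a*(-1 + a)/3 (o(a) = -(a + a)*(a - 1)/3 = -2*a*(-1 + a)/3)
B = -1 (B = -5 + 4 = -1)
(o(K) + 152)*B = ((2/3)*(-1)*(1 - 1*(-1)) + 152)*(-1) = ((2/3)*(-1)*(1 + 1) + 152)*(-1) = ((2/3)*(-1)*2 + 152)*(-1) = (-4/3 + 152)*(-1) = (452/3)*(-1) = -452/3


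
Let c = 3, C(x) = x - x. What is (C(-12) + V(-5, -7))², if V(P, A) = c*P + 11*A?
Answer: 8464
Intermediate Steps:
C(x) = 0
V(P, A) = 3*P + 11*A
(C(-12) + V(-5, -7))² = (0 + (3*(-5) + 11*(-7)))² = (0 + (-15 - 77))² = (0 - 92)² = (-92)² = 8464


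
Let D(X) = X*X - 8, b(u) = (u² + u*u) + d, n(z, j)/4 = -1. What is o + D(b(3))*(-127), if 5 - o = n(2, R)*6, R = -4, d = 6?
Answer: -72107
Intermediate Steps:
n(z, j) = -4 (n(z, j) = 4*(-1) = -4)
b(u) = 6 + 2*u² (b(u) = (u² + u*u) + 6 = (u² + u²) + 6 = 2*u² + 6 = 6 + 2*u²)
o = 29 (o = 5 - (-4)*6 = 5 - 1*(-24) = 5 + 24 = 29)
D(X) = -8 + X² (D(X) = X² - 8 = -8 + X²)
o + D(b(3))*(-127) = 29 + (-8 + (6 + 2*3²)²)*(-127) = 29 + (-8 + (6 + 2*9)²)*(-127) = 29 + (-8 + (6 + 18)²)*(-127) = 29 + (-8 + 24²)*(-127) = 29 + (-8 + 576)*(-127) = 29 + 568*(-127) = 29 - 72136 = -72107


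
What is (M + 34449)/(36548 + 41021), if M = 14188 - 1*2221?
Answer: 46416/77569 ≈ 0.59838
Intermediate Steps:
M = 11967 (M = 14188 - 2221 = 11967)
(M + 34449)/(36548 + 41021) = (11967 + 34449)/(36548 + 41021) = 46416/77569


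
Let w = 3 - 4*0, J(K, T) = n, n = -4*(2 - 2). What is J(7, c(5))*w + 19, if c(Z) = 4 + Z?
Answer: 19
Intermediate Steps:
n = 0 (n = -4*0 = 0)
J(K, T) = 0
w = 3 (w = 3 + 0 = 3)
J(7, c(5))*w + 19 = 0*3 + 19 = 0 + 19 = 19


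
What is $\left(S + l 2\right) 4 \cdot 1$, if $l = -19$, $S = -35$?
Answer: $-292$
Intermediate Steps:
$\left(S + l 2\right) 4 \cdot 1 = \left(-35 - 38\right) 4 \cdot 1 = \left(-35 - 38\right) 4 = \left(-73\right) 4 = -292$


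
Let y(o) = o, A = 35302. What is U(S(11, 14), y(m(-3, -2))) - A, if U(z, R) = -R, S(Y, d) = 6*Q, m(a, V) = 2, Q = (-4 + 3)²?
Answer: -35304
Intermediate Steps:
Q = 1 (Q = (-1)² = 1)
S(Y, d) = 6 (S(Y, d) = 6*1 = 6)
U(S(11, 14), y(m(-3, -2))) - A = -1*2 - 1*35302 = -2 - 35302 = -35304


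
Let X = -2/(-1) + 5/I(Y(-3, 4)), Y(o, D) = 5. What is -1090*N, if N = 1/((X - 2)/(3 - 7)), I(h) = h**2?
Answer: 21800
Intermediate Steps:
X = 11/5 (X = -2/(-1) + 5/(5**2) = -2*(-1) + 5/25 = 2 + 5*(1/25) = 2 + 1/5 = 11/5 ≈ 2.2000)
N = -20 (N = 1/((11/5 - 2)/(3 - 7)) = 1/((1/5)/(-4)) = 1/((1/5)*(-1/4)) = 1/(-1/20) = -20)
-1090*N = -1090*(-20) = -5*(-4360) = 21800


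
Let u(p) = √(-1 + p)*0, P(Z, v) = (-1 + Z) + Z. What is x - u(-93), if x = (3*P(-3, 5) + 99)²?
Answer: 6084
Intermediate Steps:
P(Z, v) = -1 + 2*Z
x = 6084 (x = (3*(-1 + 2*(-3)) + 99)² = (3*(-1 - 6) + 99)² = (3*(-7) + 99)² = (-21 + 99)² = 78² = 6084)
u(p) = 0
x - u(-93) = 6084 - 1*0 = 6084 + 0 = 6084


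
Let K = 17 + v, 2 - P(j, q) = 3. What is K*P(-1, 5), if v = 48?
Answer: -65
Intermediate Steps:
P(j, q) = -1 (P(j, q) = 2 - 1*3 = 2 - 3 = -1)
K = 65 (K = 17 + 48 = 65)
K*P(-1, 5) = 65*(-1) = -65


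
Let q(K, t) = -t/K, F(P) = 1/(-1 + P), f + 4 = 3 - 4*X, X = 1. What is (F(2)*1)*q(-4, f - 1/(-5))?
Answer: -6/5 ≈ -1.2000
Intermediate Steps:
f = -5 (f = -4 + (3 - 4*1) = -4 + (3 - 4) = -4 - 1 = -5)
q(K, t) = -t/K
(F(2)*1)*q(-4, f - 1/(-5)) = (1/(-1 + 2))*(-1*(-5 - 1/(-5))/(-4)) = (1/1)*(-1*(-5 - 1*(-⅕))*(-¼)) = (1*1)*(-1*(-5 + ⅕)*(-¼)) = 1*(-1*(-24/5)*(-¼)) = 1*(-6/5) = -6/5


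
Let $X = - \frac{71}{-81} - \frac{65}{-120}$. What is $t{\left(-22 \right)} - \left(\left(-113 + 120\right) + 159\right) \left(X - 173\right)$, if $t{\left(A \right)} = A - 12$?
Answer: $\frac{9217339}{324} \approx 28449.0$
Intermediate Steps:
$t{\left(A \right)} = -12 + A$ ($t{\left(A \right)} = A - 12 = -12 + A$)
$X = \frac{919}{648}$ ($X = \left(-71\right) \left(- \frac{1}{81}\right) - - \frac{13}{24} = \frac{71}{81} + \frac{13}{24} = \frac{919}{648} \approx 1.4182$)
$t{\left(-22 \right)} - \left(\left(-113 + 120\right) + 159\right) \left(X - 173\right) = \left(-12 - 22\right) - \left(\left(-113 + 120\right) + 159\right) \left(\frac{919}{648} - 173\right) = -34 - \left(7 + 159\right) \left(- \frac{111185}{648}\right) = -34 - 166 \left(- \frac{111185}{648}\right) = -34 - - \frac{9228355}{324} = -34 + \frac{9228355}{324} = \frac{9217339}{324}$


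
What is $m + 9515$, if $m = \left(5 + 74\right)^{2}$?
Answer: $15756$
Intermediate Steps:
$m = 6241$ ($m = 79^{2} = 6241$)
$m + 9515 = 6241 + 9515 = 15756$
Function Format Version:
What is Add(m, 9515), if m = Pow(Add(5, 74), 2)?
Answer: 15756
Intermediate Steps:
m = 6241 (m = Pow(79, 2) = 6241)
Add(m, 9515) = Add(6241, 9515) = 15756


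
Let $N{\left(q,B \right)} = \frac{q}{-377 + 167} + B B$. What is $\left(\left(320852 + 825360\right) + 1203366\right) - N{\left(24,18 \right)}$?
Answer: $\frac{82223894}{35} \approx 2.3493 \cdot 10^{6}$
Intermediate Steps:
$N{\left(q,B \right)} = B^{2} - \frac{q}{210}$ ($N{\left(q,B \right)} = \frac{q}{-210} + B^{2} = - \frac{q}{210} + B^{2} = B^{2} - \frac{q}{210}$)
$\left(\left(320852 + 825360\right) + 1203366\right) - N{\left(24,18 \right)} = \left(\left(320852 + 825360\right) + 1203366\right) - \left(18^{2} - \frac{4}{35}\right) = \left(1146212 + 1203366\right) - \left(324 - \frac{4}{35}\right) = 2349578 - \frac{11336}{35} = \frac{82223894}{35}$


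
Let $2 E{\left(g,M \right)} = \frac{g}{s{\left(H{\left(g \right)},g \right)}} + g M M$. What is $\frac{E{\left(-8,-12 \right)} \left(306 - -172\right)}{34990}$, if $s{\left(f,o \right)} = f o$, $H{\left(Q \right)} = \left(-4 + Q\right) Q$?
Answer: $- \frac{26431249}{3359040} \approx -7.8687$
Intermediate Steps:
$H{\left(Q \right)} = Q \left(-4 + Q\right)$
$E{\left(g,M \right)} = \frac{g M^{2}}{2} + \frac{1}{2 g \left(-4 + g\right)}$ ($E{\left(g,M \right)} = \frac{\frac{g}{g \left(-4 + g\right) g} + g M M}{2} = \frac{\frac{g}{g^{2} \left(-4 + g\right)} + M g M}{2} = \frac{\frac{1}{g^{2} \left(-4 + g\right)} g + g M^{2}}{2} = \frac{\frac{1}{g \left(-4 + g\right)} + g M^{2}}{2} = \frac{g M^{2} + \frac{1}{g \left(-4 + g\right)}}{2} = \frac{g M^{2}}{2} + \frac{1}{2 g \left(-4 + g\right)}$)
$\frac{E{\left(-8,-12 \right)} \left(306 - -172\right)}{34990} = \frac{\frac{1 + \left(-12\right)^{2} \left(-8\right)^{2} \left(-4 - 8\right)}{2 \left(-8\right) \left(-4 - 8\right)} \left(306 - -172\right)}{34990} = \frac{1}{2} \left(- \frac{1}{8}\right) \frac{1}{-12} \left(1 + 144 \cdot 64 \left(-12\right)\right) \left(306 + 172\right) \frac{1}{34990} = \frac{1}{2} \left(- \frac{1}{8}\right) \left(- \frac{1}{12}\right) \left(1 - 110592\right) 478 \cdot \frac{1}{34990} = \frac{1}{2} \left(- \frac{1}{8}\right) \left(- \frac{1}{12}\right) \left(-110591\right) 478 \cdot \frac{1}{34990} = \left(- \frac{110591}{192}\right) 478 \cdot \frac{1}{34990} = \left(- \frac{26431249}{96}\right) \frac{1}{34990} = - \frac{26431249}{3359040}$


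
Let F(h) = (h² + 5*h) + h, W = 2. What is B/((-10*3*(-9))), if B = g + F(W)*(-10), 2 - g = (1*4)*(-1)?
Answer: -77/135 ≈ -0.57037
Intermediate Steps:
F(h) = h² + 6*h
g = 6 (g = 2 - 1*4*(-1) = 2 - 4*(-1) = 2 - 1*(-4) = 2 + 4 = 6)
B = -154 (B = 6 + (2*(6 + 2))*(-10) = 6 + (2*8)*(-10) = 6 + 16*(-10) = 6 - 160 = -154)
B/((-10*3*(-9))) = -154/(-10*3*(-9)) = -154/((-30*(-9))) = -154/270 = -154*1/270 = -77/135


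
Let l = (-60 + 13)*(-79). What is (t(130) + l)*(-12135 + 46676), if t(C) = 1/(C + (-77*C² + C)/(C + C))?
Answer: 1250316326935/9749 ≈ 1.2825e+8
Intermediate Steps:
l = 3713 (l = -47*(-79) = 3713)
t(C) = 1/(C + (C - 77*C²)/(2*C)) (t(C) = 1/(C + (C - 77*C²)/((2*C))) = 1/(C + (C - 77*C²)*(1/(2*C))) = 1/(C + (C - 77*C²)/(2*C)))
(t(130) + l)*(-12135 + 46676) = (-2/(-1 + 75*130) + 3713)*(-12135 + 46676) = (-2/(-1 + 9750) + 3713)*34541 = (-2/9749 + 3713)*34541 = (36198035/9749)*34541 = 1250316326935/9749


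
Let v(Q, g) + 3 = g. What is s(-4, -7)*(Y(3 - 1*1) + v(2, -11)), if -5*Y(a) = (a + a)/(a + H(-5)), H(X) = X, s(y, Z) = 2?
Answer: -412/15 ≈ -27.467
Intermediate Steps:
v(Q, g) = -3 + g
Y(a) = -2*a/(5*(-5 + a)) (Y(a) = -(a + a)/(5*(a - 5)) = -2*a/(5*(-5 + a)))
s(-4, -7)*(Y(3 - 1*1) + v(2, -11)) = 2*(-2*(3 - 1*1)/(-25 + 5*(3 - 1*1)) + (-3 - 11)) = 2*(-2*(3 - 1)/(-25 + 5*(3 - 1)) - 14) = 2*(-2*2/(-25 + 5*2) - 14) = 2*(-2*2/(-25 + 10) - 14) = 2*(-2*2/(-15) - 14) = 2*(-2*2*(-1/15) - 14) = 2*(4/15 - 14) = 2*(-206/15) = -412/15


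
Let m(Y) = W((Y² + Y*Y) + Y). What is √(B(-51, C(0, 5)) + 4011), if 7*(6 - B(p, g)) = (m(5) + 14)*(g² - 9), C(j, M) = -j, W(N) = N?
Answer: 2*√50295/7 ≈ 64.076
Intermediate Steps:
m(Y) = Y + 2*Y² (m(Y) = (Y² + Y*Y) + Y = (Y² + Y²) + Y = 2*Y² + Y = Y + 2*Y²)
B(p, g) = 663/7 - 69*g²/7 (B(p, g) = 6 - (5*(1 + 2*5) + 14)*(g² - 9)/7 = 6 - (5*(1 + 10) + 14)*(-9 + g²)/7 = 6 - (5*11 + 14)*(-9 + g²)/7 = 6 - (55 + 14)*(-9 + g²)/7 = 6 - 69*(-9 + g²)/7 = 6 - (-621 + 69*g²)/7 = 6 + (621/7 - 69*g²/7) = 663/7 - 69*g²/7)
√(B(-51, C(0, 5)) + 4011) = √((663/7 - 69*(-1*0)²/7) + 4011) = √((663/7 - 69/7*0²) + 4011) = √((663/7 - 69/7*0) + 4011) = √((663/7 + 0) + 4011) = √(663/7 + 4011) = √(28740/7) = 2*√50295/7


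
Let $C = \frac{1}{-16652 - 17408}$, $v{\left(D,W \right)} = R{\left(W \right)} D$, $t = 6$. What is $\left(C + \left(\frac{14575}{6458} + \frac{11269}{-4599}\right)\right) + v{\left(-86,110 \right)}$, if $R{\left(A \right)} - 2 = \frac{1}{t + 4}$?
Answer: $- \frac{91444754863837}{505796824260} \approx -180.79$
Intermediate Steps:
$R{\left(A \right)} = \frac{21}{10}$ ($R{\left(A \right)} = 2 + \frac{1}{6 + 4} = 2 + \frac{1}{10} = \frac{21}{10}$)
$v{\left(D,W \right)} = \frac{21 D}{10}$
$C = - \frac{1}{34060}$ ($C = \frac{1}{-34060} = - \frac{1}{34060} \approx -2.936 \cdot 10^{-5}$)
$\left(C + \left(\frac{14575}{6458} + \frac{11269}{-4599}\right)\right) + v{\left(-86,110 \right)} = \left(- \frac{1}{34060} + \left(\frac{14575}{6458} + \frac{11269}{-4599}\right)\right) + \frac{21}{10} \left(-86\right) = \left(- \frac{1}{34060} + \left(14575 \cdot \frac{1}{6458} + 11269 \left(- \frac{1}{4599}\right)\right)\right) - \frac{903}{5} = \left(- \frac{1}{34060} + \left(\frac{14575}{6458} - \frac{11269}{4599}\right)\right) - \frac{903}{5} = \left(- \frac{1}{34060} - \frac{5744777}{29700342}\right) - \frac{903}{5} = - \frac{97848402481}{505796824260} - \frac{903}{5} = - \frac{91444754863837}{505796824260}$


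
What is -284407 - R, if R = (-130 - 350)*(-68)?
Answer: -317047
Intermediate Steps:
R = 32640 (R = -480*(-68) = 32640)
-284407 - R = -284407 - 1*32640 = -284407 - 32640 = -317047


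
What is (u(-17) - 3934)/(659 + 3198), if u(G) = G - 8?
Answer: -3959/3857 ≈ -1.0264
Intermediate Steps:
u(G) = -8 + G
(u(-17) - 3934)/(659 + 3198) = ((-8 - 17) - 3934)/(659 + 3198) = (-25 - 3934)/3857 = -3959*1/3857 = -3959/3857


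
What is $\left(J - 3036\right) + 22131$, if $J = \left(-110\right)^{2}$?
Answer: $31195$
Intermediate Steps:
$J = 12100$
$\left(J - 3036\right) + 22131 = \left(12100 - 3036\right) + 22131 = 9064 + 22131 = 31195$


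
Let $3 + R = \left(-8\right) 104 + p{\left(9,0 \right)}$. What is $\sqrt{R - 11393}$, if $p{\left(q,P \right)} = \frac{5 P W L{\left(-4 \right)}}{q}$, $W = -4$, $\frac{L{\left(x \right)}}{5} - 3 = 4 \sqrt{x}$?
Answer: $2 i \sqrt{3057} \approx 110.58 i$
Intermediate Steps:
$L{\left(x \right)} = 15 + 20 \sqrt{x}$ ($L{\left(x \right)} = 15 + 5 \cdot 4 \sqrt{x} = 15 + 20 \sqrt{x}$)
$p{\left(q,P \right)} = - \frac{20 P \left(15 + 40 i\right)}{q}$ ($p{\left(q,P \right)} = \frac{5 P \left(-4\right) \left(15 + 20 \sqrt{-4}\right)}{q} = \frac{- 20 P \left(15 + 20 \cdot 2 i\right)}{q} = \frac{- 20 P \left(15 + 40 i\right)}{q} = \frac{\left(-20\right) P \left(15 + 40 i\right)}{q} = - \frac{20 P \left(15 + 40 i\right)}{q}$)
$R = -835$ ($R = -3 - \left(832 + \frac{0 \left(-300 - 800 i\right)}{9}\right) = -3 - \left(832 + 0 \left(-300 - 800 i\right)\right) = -3 + \left(-832 + 0\right) = -3 - 832 = -835$)
$\sqrt{R - 11393} = \sqrt{-835 - 11393} = \sqrt{-12228} = 2 i \sqrt{3057}$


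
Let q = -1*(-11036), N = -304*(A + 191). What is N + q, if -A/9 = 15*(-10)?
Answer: -457428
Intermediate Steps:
A = 1350 (A = -135*(-10) = -9*(-150) = 1350)
N = -468464 (N = -304*(1350 + 191) = -304*1541 = -468464)
q = 11036
N + q = -468464 + 11036 = -457428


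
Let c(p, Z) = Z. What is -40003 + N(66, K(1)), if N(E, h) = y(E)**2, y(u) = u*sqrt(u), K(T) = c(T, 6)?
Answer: 247493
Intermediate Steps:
K(T) = 6
y(u) = u**(3/2)
N(E, h) = E**3 (N(E, h) = (E**(3/2))**2 = E**3)
-40003 + N(66, K(1)) = -40003 + 66**3 = -40003 + 287496 = 247493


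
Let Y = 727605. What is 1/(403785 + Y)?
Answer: 1/1131390 ≈ 8.8387e-7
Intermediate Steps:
1/(403785 + Y) = 1/(403785 + 727605) = 1/1131390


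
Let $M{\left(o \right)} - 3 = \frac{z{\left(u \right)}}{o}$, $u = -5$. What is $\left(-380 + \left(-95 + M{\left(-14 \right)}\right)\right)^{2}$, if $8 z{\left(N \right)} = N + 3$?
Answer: $\frac{698597761}{3136} \approx 2.2277 \cdot 10^{5}$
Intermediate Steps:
$z{\left(N \right)} = \frac{3}{8} + \frac{N}{8}$ ($z{\left(N \right)} = \frac{N + 3}{8} = \frac{3 + N}{8} = \frac{3}{8} + \frac{N}{8}$)
$M{\left(o \right)} = 3 - \frac{1}{4 o}$ ($M{\left(o \right)} = 3 + \frac{\frac{3}{8} + \frac{1}{8} \left(-5\right)}{o} = 3 + \frac{\frac{3}{8} - \frac{5}{8}}{o} = 3 - \frac{1}{4 o}$)
$\left(-380 + \left(-95 + M{\left(-14 \right)}\right)\right)^{2} = \left(-380 - \left(92 - \frac{1}{56}\right)\right)^{2} = \left(-380 + \left(-95 + \left(3 - - \frac{1}{56}\right)\right)\right)^{2} = \left(-380 + \left(-95 + \left(3 + \frac{1}{56}\right)\right)\right)^{2} = \left(-380 + \left(-95 + \frac{169}{56}\right)\right)^{2} = \left(-380 - \frac{5151}{56}\right)^{2} = \left(- \frac{26431}{56}\right)^{2} = \frac{698597761}{3136}$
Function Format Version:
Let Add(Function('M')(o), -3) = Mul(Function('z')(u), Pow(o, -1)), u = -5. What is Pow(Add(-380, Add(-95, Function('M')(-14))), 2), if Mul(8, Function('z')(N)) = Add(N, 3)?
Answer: Rational(698597761, 3136) ≈ 2.2277e+5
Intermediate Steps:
Function('z')(N) = Add(Rational(3, 8), Mul(Rational(1, 8), N)) (Function('z')(N) = Mul(Rational(1, 8), Add(N, 3)) = Mul(Rational(1, 8), Add(3, N)) = Add(Rational(3, 8), Mul(Rational(1, 8), N)))
Function('M')(o) = Add(3, Mul(Rational(-1, 4), Pow(o, -1))) (Function('M')(o) = Add(3, Mul(Add(Rational(3, 8), Mul(Rational(1, 8), -5)), Pow(o, -1))) = Add(3, Mul(Add(Rational(3, 8), Rational(-5, 8)), Pow(o, -1))) = Add(3, Mul(Rational(-1, 4), Pow(o, -1))))
Pow(Add(-380, Add(-95, Function('M')(-14))), 2) = Pow(Add(-380, Add(-95, Add(3, Mul(Rational(-1, 4), Pow(-14, -1))))), 2) = Pow(Add(-380, Add(-95, Add(3, Mul(Rational(-1, 4), Rational(-1, 14))))), 2) = Pow(Add(-380, Add(-95, Add(3, Rational(1, 56)))), 2) = Pow(Add(-380, Add(-95, Rational(169, 56))), 2) = Pow(Add(-380, Rational(-5151, 56)), 2) = Pow(Rational(-26431, 56), 2) = Rational(698597761, 3136)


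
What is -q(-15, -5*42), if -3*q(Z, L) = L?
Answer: -70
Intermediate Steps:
q(Z, L) = -L/3
-q(-15, -5*42) = -(-1)*(-5*42)/3 = -(-1)*(-210)/3 = -1*70 = -70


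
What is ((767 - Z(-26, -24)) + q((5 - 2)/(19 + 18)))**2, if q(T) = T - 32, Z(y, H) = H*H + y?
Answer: 46895104/1369 ≈ 34255.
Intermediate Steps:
Z(y, H) = y + H**2 (Z(y, H) = H**2 + y = y + H**2)
q(T) = -32 + T
((767 - Z(-26, -24)) + q((5 - 2)/(19 + 18)))**2 = ((767 - (-26 + (-24)**2)) + (-32 + (5 - 2)/(19 + 18)))**2 = ((767 - (-26 + 576)) + (-32 + 3/37))**2 = ((767 - 1*550) + (-32 + 3*(1/37)))**2 = ((767 - 550) + (-32 + 3/37))**2 = (217 - 1181/37)**2 = (6848/37)**2 = 46895104/1369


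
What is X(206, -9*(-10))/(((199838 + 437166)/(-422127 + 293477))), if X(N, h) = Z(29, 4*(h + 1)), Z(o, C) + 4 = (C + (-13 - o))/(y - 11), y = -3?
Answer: 1736775/318502 ≈ 5.4529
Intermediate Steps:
Z(o, C) = -43/14 - C/14 + o/14 (Z(o, C) = -4 + (C + (-13 - o))/(-3 - 11) = -4 + (-13 + C - o)/(-14) = -4 + (-13 + C - o)*(-1/14) = -4 + (13/14 - C/14 + o/14) = -43/14 - C/14 + o/14)
X(N, h) = -9/7 - 2*h/7 (X(N, h) = -43/14 - 2*(h + 1)/7 + (1/14)*29 = -43/14 - 2*(1 + h)/7 + 29/14 = -43/14 - (4 + 4*h)/14 + 29/14 = -43/14 + (-2/7 - 2*h/7) + 29/14 = -9/7 - 2*h/7)
X(206, -9*(-10))/(((199838 + 437166)/(-422127 + 293477))) = (-9/7 - (-18)*(-10)/7)/(((199838 + 437166)/(-422127 + 293477))) = (-9/7 - 2/7*90)/((637004/(-128650))) = (-9/7 - 180/7)/((637004*(-1/128650))) = -27/(-318502/64325) = -27*(-64325/318502) = 1736775/318502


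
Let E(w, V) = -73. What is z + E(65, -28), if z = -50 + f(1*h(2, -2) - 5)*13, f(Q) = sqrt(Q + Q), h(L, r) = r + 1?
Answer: -123 + 26*I*sqrt(3) ≈ -123.0 + 45.033*I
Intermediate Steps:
h(L, r) = 1 + r
f(Q) = sqrt(2)*sqrt(Q) (f(Q) = sqrt(2*Q) = sqrt(2)*sqrt(Q))
z = -50 + 26*I*sqrt(3) (z = -50 + (sqrt(2)*sqrt(1*(1 - 2) - 5))*13 = -50 + (sqrt(2)*sqrt(1*(-1) - 5))*13 = -50 + (sqrt(2)*sqrt(-1 - 5))*13 = -50 + (sqrt(2)*sqrt(-6))*13 = -50 + (sqrt(2)*(I*sqrt(6)))*13 = -50 + (2*I*sqrt(3))*13 = -50 + 26*I*sqrt(3) ≈ -50.0 + 45.033*I)
z + E(65, -28) = (-50 + 26*I*sqrt(3)) - 73 = -123 + 26*I*sqrt(3)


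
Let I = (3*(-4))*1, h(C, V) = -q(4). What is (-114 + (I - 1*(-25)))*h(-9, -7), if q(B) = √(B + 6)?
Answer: 101*√10 ≈ 319.39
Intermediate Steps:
q(B) = √(6 + B)
h(C, V) = -√10 (h(C, V) = -√(6 + 4) = -√10)
I = -12 (I = -12*1 = -12)
(-114 + (I - 1*(-25)))*h(-9, -7) = (-114 + (-12 - 1*(-25)))*(-√10) = (-114 + (-12 + 25))*(-√10) = (-114 + 13)*(-√10) = -(-101)*√10 = 101*√10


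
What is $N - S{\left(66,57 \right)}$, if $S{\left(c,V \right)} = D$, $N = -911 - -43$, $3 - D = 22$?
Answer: $-849$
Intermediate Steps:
$D = -19$ ($D = 3 - 22 = -19$)
$N = -868$ ($N = -911 + 43 = -868$)
$S{\left(c,V \right)} = -19$
$N - S{\left(66,57 \right)} = -868 - -19 = -868 + 19 = -849$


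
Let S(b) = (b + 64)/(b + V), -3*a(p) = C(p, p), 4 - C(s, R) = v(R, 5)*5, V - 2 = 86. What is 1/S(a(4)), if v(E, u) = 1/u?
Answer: 29/21 ≈ 1.3810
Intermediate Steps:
V = 88 (V = 2 + 86 = 88)
C(s, R) = 3 (C(s, R) = 4 - 5/5 = 4 - 1*1 = 4 - 1 = 3)
a(p) = -1 (a(p) = -⅓*3 = -1)
S(b) = (64 + b)/(88 + b) (S(b) = (b + 64)/(b + 88) = (64 + b)/(88 + b))
1/S(a(4)) = 1/((64 - 1)/(88 - 1)) = 1/(63/87) = 1/((1/87)*63) = 1/(21/29) = 29/21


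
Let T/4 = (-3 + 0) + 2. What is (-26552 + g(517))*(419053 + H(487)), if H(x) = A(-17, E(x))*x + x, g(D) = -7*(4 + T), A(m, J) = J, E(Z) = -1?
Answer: -11126695256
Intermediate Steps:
T = -4 (T = 4*((-3 + 0) + 2) = 4*(-3 + 2) = 4*(-1) = -4)
g(D) = 0 (g(D) = -7*(4 - 4) = -7*0 = 0)
H(x) = 0 (H(x) = -x + x = 0)
(-26552 + g(517))*(419053 + H(487)) = (-26552 + 0)*(419053 + 0) = -26552*419053 = -11126695256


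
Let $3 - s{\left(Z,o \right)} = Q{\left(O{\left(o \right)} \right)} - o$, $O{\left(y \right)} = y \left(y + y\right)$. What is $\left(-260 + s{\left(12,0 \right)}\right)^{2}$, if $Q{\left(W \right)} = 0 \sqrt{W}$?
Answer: $66049$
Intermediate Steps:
$O{\left(y \right)} = 2 y^{2}$ ($O{\left(y \right)} = y 2 y = 2 y^{2}$)
$Q{\left(W \right)} = 0$
$s{\left(Z,o \right)} = 3 + o$ ($s{\left(Z,o \right)} = 3 - \left(0 - o\right) = 3 - - o = 3 + o$)
$\left(-260 + s{\left(12,0 \right)}\right)^{2} = \left(-260 + \left(3 + 0\right)\right)^{2} = \left(-260 + 3\right)^{2} = \left(-257\right)^{2} = 66049$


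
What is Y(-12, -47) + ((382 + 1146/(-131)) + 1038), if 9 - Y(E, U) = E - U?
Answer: 181468/131 ≈ 1385.3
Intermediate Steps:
Y(E, U) = 9 + U - E (Y(E, U) = 9 - (E - U) = 9 + (U - E) = 9 + U - E)
Y(-12, -47) + ((382 + 1146/(-131)) + 1038) = (9 - 47 - 1*(-12)) + ((382 + 1146/(-131)) + 1038) = (9 - 47 + 12) + ((382 + 1146*(-1/131)) + 1038) = -26 + ((382 - 1146/131) + 1038) = -26 + (48896/131 + 1038) = -26 + 184874/131 = 181468/131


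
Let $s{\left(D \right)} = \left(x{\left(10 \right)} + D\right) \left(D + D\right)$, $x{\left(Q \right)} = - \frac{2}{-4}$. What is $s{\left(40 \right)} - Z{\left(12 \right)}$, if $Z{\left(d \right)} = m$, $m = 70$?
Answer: $3170$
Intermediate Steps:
$x{\left(Q \right)} = \frac{1}{2}$ ($x{\left(Q \right)} = \left(-2\right) \left(- \frac{1}{4}\right) = \frac{1}{2}$)
$Z{\left(d \right)} = 70$
$s{\left(D \right)} = 2 D \left(\frac{1}{2} + D\right)$ ($s{\left(D \right)} = \left(\frac{1}{2} + D\right) \left(D + D\right) = \left(\frac{1}{2} + D\right) 2 D = 2 D \left(\frac{1}{2} + D\right)$)
$s{\left(40 \right)} - Z{\left(12 \right)} = 40 \left(1 + 2 \cdot 40\right) - 70 = 40 \left(1 + 80\right) - 70 = 40 \cdot 81 - 70 = 3240 - 70 = 3170$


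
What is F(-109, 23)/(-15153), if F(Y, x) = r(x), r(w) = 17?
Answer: -17/15153 ≈ -0.0011219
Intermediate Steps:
F(Y, x) = 17
F(-109, 23)/(-15153) = 17/(-15153) = 17*(-1/15153) = -17/15153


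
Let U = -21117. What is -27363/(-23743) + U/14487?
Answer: -34991050/114654947 ≈ -0.30519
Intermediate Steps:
-27363/(-23743) + U/14487 = -27363/(-23743) - 21117/14487 = -27363*(-1/23743) - 21117*1/14487 = 27363/23743 - 7039/4829 = -34991050/114654947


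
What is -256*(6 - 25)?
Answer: 4864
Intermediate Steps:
-256*(6 - 25) = -256*(-19) = -16*(-304) = 4864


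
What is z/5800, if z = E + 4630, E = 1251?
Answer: 5881/5800 ≈ 1.0140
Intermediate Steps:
z = 5881 (z = 1251 + 4630 = 5881)
z/5800 = 5881/5800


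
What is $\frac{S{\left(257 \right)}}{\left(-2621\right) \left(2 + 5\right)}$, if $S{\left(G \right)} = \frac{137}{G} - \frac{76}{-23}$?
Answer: $- \frac{22683}{108449117} \approx -0.00020916$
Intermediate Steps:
$S{\left(G \right)} = \frac{76}{23} + \frac{137}{G}$ ($S{\left(G \right)} = \frac{137}{G} - - \frac{76}{23} = \frac{137}{G} + \frac{76}{23} = \frac{76}{23} + \frac{137}{G}$)
$\frac{S{\left(257 \right)}}{\left(-2621\right) \left(2 + 5\right)} = \frac{\frac{76}{23} + \frac{137}{257}}{\left(-2621\right) \left(2 + 5\right)} = \frac{\frac{76}{23} + 137 \cdot \frac{1}{257}}{\left(-2621\right) 7} = \frac{\frac{76}{23} + \frac{137}{257}}{-18347} = \frac{22683}{5911} \left(- \frac{1}{18347}\right) = - \frac{22683}{108449117}$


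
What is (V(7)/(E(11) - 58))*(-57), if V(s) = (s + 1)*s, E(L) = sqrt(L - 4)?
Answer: 61712/1119 + 1064*sqrt(7)/1119 ≈ 57.665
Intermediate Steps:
E(L) = sqrt(-4 + L)
V(s) = s*(1 + s) (V(s) = (1 + s)*s = s*(1 + s))
(V(7)/(E(11) - 58))*(-57) = ((7*(1 + 7))/(sqrt(-4 + 11) - 58))*(-57) = ((7*8)/(sqrt(7) - 58))*(-57) = (56/(-58 + sqrt(7)))*(-57) = -3192/(-58 + sqrt(7))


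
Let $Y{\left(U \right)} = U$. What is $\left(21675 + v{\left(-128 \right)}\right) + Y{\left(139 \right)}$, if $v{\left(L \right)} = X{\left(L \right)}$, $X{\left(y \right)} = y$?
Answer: $21686$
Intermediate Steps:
$v{\left(L \right)} = L$
$\left(21675 + v{\left(-128 \right)}\right) + Y{\left(139 \right)} = \left(21675 - 128\right) + 139 = 21547 + 139 = 21686$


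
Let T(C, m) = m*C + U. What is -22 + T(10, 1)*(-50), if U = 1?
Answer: -572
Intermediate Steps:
T(C, m) = 1 + C*m (T(C, m) = m*C + 1 = C*m + 1 = 1 + C*m)
-22 + T(10, 1)*(-50) = -22 + (1 + 10*1)*(-50) = -22 + (1 + 10)*(-50) = -22 + 11*(-50) = -22 - 550 = -572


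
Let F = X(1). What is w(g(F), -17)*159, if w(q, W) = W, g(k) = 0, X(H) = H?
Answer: -2703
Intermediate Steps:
F = 1
w(g(F), -17)*159 = -17*159 = -2703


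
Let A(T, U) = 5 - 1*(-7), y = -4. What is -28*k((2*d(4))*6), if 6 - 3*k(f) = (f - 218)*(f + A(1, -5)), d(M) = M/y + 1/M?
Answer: -6412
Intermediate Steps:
A(T, U) = 12 (A(T, U) = 5 + 7 = 12)
d(M) = 1/M - M/4 (d(M) = M/(-4) + 1/M = M*(-1/4) + 1/M = -M/4 + 1/M = 1/M - M/4)
k(f) = 2 - (-218 + f)*(12 + f)/3 (k(f) = 2 - (f - 218)*(f + 12)/3 = 2 - (-218 + f)*(12 + f)/3)
-28*k((2*d(4))*6) = -28*(874 - 144*(1/4 - 1/4*4)**2/3 + 206*((2*(1/4 - 1/4*4))*6)/3) = -28*(874 - 144*(1/4 - 1)**2/3 + 206*((2*(1/4 - 1))*6)/3) = -28*(874 - ((2*(-3/4))*6)**2/3 + 206*((2*(-3/4))*6)/3) = -28*(874 - (-3/2*6)**2/3 + 206*(-3/2*6)/3) = -28*(874 - 1/3*(-9)**2 + (206/3)*(-9)) = -28*(874 - 1/3*81 - 618) = -28*(874 - 27 - 618) = -28*229 = -6412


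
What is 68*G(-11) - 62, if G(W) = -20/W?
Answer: 678/11 ≈ 61.636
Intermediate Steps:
68*G(-11) - 62 = 68*(-20/(-11)) - 62 = 68*(-20*(-1/11)) - 62 = 68*(20/11) - 62 = 1360/11 - 62 = 678/11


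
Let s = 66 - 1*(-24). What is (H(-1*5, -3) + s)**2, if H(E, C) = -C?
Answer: 8649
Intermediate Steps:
s = 90 (s = 66 + 24 = 90)
(H(-1*5, -3) + s)**2 = (-1*(-3) + 90)**2 = (3 + 90)**2 = 93**2 = 8649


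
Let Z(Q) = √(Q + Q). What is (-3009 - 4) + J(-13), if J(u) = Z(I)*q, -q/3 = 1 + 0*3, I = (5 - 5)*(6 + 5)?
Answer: -3013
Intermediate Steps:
I = 0 (I = 0*11 = 0)
q = -3 (q = -3*(1 + 0*3) = -3*(1 + 0) = -3*1 = -3)
Z(Q) = √2*√Q (Z(Q) = √(2*Q) = √2*√Q)
J(u) = 0 (J(u) = (√2*√0)*(-3) = (√2*0)*(-3) = 0*(-3) = 0)
(-3009 - 4) + J(-13) = (-3009 - 4) + 0 = -3013 + 0 = -3013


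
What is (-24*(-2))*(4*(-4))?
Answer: -768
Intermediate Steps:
(-24*(-2))*(4*(-4)) = 48*(-16) = -768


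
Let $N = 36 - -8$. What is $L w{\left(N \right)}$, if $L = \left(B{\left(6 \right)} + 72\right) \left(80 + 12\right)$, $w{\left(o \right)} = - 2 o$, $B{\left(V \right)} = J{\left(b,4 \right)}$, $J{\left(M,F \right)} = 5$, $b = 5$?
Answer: $-623392$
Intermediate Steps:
$B{\left(V \right)} = 5$
$N = 44$ ($N = 36 + 8 = 44$)
$L = 7084$ ($L = \left(5 + 72\right) \left(80 + 12\right) = 77 \cdot 92 = 7084$)
$L w{\left(N \right)} = 7084 \left(\left(-2\right) 44\right) = 7084 \left(-88\right) = -623392$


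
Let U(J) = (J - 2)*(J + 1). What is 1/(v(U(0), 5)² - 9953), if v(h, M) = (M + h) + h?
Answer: -1/9952 ≈ -0.00010048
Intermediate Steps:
U(J) = (1 + J)*(-2 + J) (U(J) = (-2 + J)*(1 + J) = (1 + J)*(-2 + J))
v(h, M) = M + 2*h
1/(v(U(0), 5)² - 9953) = 1/((5 + 2*(-2 + 0² - 1*0))² - 9953) = 1/((5 + 2*(-2 + 0 + 0))² - 9953) = 1/((5 + 2*(-2))² - 9953) = 1/((5 - 4)² - 9953) = 1/(1² - 9953) = 1/(1 - 9953) = 1/(-9952) = -1/9952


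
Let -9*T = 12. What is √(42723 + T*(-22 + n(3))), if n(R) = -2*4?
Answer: √42763 ≈ 206.79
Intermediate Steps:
n(R) = -8
T = -4/3 (T = -⅑*12 = -4/3 ≈ -1.3333)
√(42723 + T*(-22 + n(3))) = √(42723 - 4*(-22 - 8)/3) = √(42723 - 4/3*(-30)) = √(42723 + 40) = √42763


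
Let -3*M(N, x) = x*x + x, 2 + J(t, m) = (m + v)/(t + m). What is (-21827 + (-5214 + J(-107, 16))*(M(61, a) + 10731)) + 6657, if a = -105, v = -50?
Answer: -480989296/13 ≈ -3.6999e+7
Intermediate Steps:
J(t, m) = -2 + (-50 + m)/(m + t) (J(t, m) = -2 + (m - 50)/(t + m) = -2 + (-50 + m)/(m + t))
M(N, x) = -x/3 - x²/3 (M(N, x) = -(x*x + x)/3 = -(x² + x)/3 = -(x + x²)/3 = -x/3 - x²/3)
(-21827 + (-5214 + J(-107, 16))*(M(61, a) + 10731)) + 6657 = (-21827 + (-5214 + (-50 - 1*16 - 2*(-107))/(16 - 107))*(-⅓*(-105)*(1 - 105) + 10731)) + 6657 = (-21827 + (-5214 + (-50 - 16 + 214)/(-91))*(-⅓*(-105)*(-104) + 10731)) + 6657 = (-21827 + (-5214 - 1/91*148)*(-3640 + 10731)) + 6657 = (-21827 + (-5214 - 148/91)*7091) + 6657 = (-21827 - 474622/91*7091) + 6657 = (-21827 - 480792086/13) + 6657 = -481075837/13 + 6657 = -480989296/13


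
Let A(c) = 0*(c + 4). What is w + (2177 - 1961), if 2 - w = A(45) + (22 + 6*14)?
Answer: 112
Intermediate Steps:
A(c) = 0 (A(c) = 0*(4 + c) = 0)
w = -104 (w = 2 - (0 + (22 + 6*14)) = 2 - (0 + (22 + 84)) = 2 - (0 + 106) = 2 - 1*106 = 2 - 106 = -104)
w + (2177 - 1961) = -104 + (2177 - 1961) = -104 + 216 = 112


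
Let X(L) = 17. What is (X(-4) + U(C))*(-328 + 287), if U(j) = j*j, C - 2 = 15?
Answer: -12546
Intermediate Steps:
C = 17 (C = 2 + 15 = 17)
U(j) = j²
(X(-4) + U(C))*(-328 + 287) = (17 + 17²)*(-328 + 287) = (17 + 289)*(-41) = 306*(-41) = -12546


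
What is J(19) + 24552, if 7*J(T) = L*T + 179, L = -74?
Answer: 170637/7 ≈ 24377.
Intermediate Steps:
J(T) = 179/7 - 74*T/7 (J(T) = (-74*T + 179)/7 = (179 - 74*T)/7 = 179/7 - 74*T/7)
J(19) + 24552 = (179/7 - 74/7*19) + 24552 = (179/7 - 1406/7) + 24552 = -1227/7 + 24552 = 170637/7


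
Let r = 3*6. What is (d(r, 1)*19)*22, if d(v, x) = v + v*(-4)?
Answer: -22572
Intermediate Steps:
r = 18
d(v, x) = -3*v (d(v, x) = v - 4*v = -3*v)
(d(r, 1)*19)*22 = (-3*18*19)*22 = -54*19*22 = -1026*22 = -22572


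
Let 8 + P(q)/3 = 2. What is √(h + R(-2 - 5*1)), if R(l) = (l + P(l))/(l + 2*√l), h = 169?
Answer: √(169 + 25/(7 - 2*I*√7)) ≈ 13.087 + 0.06564*I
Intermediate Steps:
P(q) = -18 (P(q) = -24 + 3*2 = -24 + 6 = -18)
R(l) = (-18 + l)/(l + 2*√l) (R(l) = (l - 18)/(l + 2*√l) = (-18 + l)/(l + 2*√l))
√(h + R(-2 - 5*1)) = √(169 + (-18 + (-2 - 5*1))/((-2 - 5*1) + 2*√(-2 - 5*1))) = √(169 + (-18 + (-2 - 5))/((-2 - 5) + 2*√(-2 - 5))) = √(169 + (-18 - 7)/(-7 + 2*√(-7))) = √(169 - 25/(-7 + 2*(I*√7))) = √(169 - 25/(-7 + 2*I*√7))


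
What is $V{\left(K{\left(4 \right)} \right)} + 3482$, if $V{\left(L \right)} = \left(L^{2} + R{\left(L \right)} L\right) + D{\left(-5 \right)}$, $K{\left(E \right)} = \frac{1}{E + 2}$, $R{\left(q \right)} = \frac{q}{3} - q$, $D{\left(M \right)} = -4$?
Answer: $\frac{375625}{108} \approx 3478.0$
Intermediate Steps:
$R{\left(q \right)} = - \frac{2 q}{3}$ ($R{\left(q \right)} = q \frac{1}{3} - q = \frac{q}{3} - q = - \frac{2 q}{3}$)
$K{\left(E \right)} = \frac{1}{2 + E}$
$V{\left(L \right)} = -4 + \frac{L^{2}}{3}$ ($V{\left(L \right)} = \left(L^{2} + - \frac{2 L}{3} L\right) - 4 = \left(L^{2} - \frac{2 L^{2}}{3}\right) - 4 = \frac{L^{2}}{3} - 4 = -4 + \frac{L^{2}}{3}$)
$V{\left(K{\left(4 \right)} \right)} + 3482 = \left(-4 + \frac{\left(\frac{1}{2 + 4}\right)^{2}}{3}\right) + 3482 = \left(-4 + \frac{\left(\frac{1}{6}\right)^{2}}{3}\right) + 3482 = \left(-4 + \frac{1}{3 \cdot 36}\right) + 3482 = \left(-4 + \frac{1}{3} \cdot \frac{1}{36}\right) + 3482 = \left(-4 + \frac{1}{108}\right) + 3482 = - \frac{431}{108} + 3482 = \frac{375625}{108}$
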